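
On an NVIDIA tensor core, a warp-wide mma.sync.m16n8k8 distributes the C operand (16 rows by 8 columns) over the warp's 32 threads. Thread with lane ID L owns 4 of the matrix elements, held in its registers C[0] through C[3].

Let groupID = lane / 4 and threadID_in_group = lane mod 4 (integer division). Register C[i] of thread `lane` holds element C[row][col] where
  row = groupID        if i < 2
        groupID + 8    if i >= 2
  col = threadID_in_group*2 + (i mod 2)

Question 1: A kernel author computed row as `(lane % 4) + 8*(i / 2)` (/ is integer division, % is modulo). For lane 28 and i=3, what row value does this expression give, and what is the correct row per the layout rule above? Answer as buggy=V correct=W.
buggy=8 correct=15

`(lane % 4) + 8*(i / 2)`[28,3]→8
lane 28→28/4=7, 28 mod 4=0
i=3  r:7+8→15  c:2·0+1→1
row: 8 vs 15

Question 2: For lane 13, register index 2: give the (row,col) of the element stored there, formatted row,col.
L=13⇒gr=13>>2=3, th=13&3=1
[2]⇒row 3+8=11  col 1·2+0=2

11,2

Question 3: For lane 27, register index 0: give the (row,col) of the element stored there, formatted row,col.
27: gr=6,th=3
[0] (6+0,3*2+0) = (6,6)

6,6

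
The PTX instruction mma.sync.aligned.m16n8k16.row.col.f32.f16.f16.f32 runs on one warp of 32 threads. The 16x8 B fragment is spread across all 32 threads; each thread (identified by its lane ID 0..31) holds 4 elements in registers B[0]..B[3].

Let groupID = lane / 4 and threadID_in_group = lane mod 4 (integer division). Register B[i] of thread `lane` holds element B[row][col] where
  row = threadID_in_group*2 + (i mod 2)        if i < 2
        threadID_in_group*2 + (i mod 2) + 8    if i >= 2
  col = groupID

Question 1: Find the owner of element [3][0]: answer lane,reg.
c=0→G=0  r=3→rhi=0,T=1,p=1
L=0*4+1=1  i=0*2+1=1

1,1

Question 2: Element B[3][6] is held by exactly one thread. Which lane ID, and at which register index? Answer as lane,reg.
25,1

c: 6->gid=6  r: 3->r8=0,tid=1,i&1=1
L=6*4+1=25  i=0*2+1=1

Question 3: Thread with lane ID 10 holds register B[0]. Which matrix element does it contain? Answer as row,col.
lane 10→10/4=2, 10 mod 4=2
i=0  r:2·2+0+0→4  c:2

4,2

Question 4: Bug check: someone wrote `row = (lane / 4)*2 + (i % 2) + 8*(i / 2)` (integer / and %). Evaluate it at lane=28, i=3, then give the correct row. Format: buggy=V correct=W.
`(lane / 4)*2 + (i % 2) + 8*(i / 2)`[28,3]⇒23
L=28⇒gr=28>>2=7, th=28&3=0
[3]⇒row 0·2+1+8=9  col gr=7
row: 23 vs 9

buggy=23 correct=9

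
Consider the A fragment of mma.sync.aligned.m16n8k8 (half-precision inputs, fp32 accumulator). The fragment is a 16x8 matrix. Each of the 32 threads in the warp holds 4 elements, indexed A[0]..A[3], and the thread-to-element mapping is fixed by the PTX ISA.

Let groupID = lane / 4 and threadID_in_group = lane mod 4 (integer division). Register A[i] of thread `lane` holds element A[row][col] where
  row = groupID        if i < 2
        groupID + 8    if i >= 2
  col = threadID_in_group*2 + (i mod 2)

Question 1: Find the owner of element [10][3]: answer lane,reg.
9,3

r=10->g=2,rb=1  c=3->t=1,b0=1
L=2*4+1=9  i=1*2+1=3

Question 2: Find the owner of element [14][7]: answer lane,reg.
27,3

r:14=>grp=6,rB=1  c:7=>tig=3,lo=1
L=6*4+3=27  i=1*2+1=3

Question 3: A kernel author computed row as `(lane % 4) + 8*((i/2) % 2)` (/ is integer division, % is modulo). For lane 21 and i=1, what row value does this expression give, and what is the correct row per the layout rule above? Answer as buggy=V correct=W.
buggy=1 correct=5

`(lane % 4) + 8*((i/2) % 2)`[21,1]⇒1
lane 21: gr=5 (21/4), th=1 (21%4)
i=1: r=5+0=5, c=1*2+1=3
row: 1 vs 5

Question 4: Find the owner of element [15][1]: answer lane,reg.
r=15->g=7,rb=1  c=1->t=0,b0=1
L=7*4+0=28  i=1*2+1=3

28,3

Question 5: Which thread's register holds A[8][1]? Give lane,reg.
0,3

r: 8->gid=0,r8=1  c: 1->tid=0,i&1=1
L=0*4+0=0  i=1*2+1=3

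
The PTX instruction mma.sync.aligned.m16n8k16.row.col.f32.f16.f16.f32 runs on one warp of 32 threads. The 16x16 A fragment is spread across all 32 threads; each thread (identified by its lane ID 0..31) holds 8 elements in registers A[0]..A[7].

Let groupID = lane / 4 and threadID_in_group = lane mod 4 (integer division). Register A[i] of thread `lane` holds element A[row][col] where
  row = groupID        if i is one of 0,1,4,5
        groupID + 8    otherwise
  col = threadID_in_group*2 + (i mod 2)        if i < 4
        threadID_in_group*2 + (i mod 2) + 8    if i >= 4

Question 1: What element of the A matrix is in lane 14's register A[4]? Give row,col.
lane 14=>14/4=3, 14 mod 4=2
i=4  r:3+0=>3  c:2·2+0+8=>12

3,12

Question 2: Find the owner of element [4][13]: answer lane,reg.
18,5

r:4=>grp=4,rB=0  c:13=>cB=1,tig=2,lo=1
L=4*4+2=18  i=1*4+0*2+1=5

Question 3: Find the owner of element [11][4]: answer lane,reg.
r:11=>grp=3,rB=1  c:4=>cB=0,tig=2,lo=0
L=3*4+2=14  i=0*4+1*2+0=2

14,2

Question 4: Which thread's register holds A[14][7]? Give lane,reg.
r: 14->gid=6,r8=1  c: 7->c8=0,tid=3,i&1=1
L=6*4+3=27  i=0*4+1*2+1=3

27,3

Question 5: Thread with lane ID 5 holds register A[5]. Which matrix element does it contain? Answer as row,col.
1,11

lane 5: gr=1 (5/4), th=1 (5%4)
i=5: r=1+0=1, c=1*2+1+8=11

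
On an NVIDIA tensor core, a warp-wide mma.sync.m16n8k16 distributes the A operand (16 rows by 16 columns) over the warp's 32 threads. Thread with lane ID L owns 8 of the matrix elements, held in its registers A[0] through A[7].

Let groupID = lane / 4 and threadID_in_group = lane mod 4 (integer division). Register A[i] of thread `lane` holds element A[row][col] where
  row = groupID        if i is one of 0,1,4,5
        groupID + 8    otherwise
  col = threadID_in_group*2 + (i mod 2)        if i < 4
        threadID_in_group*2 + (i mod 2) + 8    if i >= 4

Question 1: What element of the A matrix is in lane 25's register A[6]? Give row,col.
14,10

lane 25: gid=6 (25/4), tid=1 (25%4)
i=6: r=6+8=14, c=1*2+0+8=10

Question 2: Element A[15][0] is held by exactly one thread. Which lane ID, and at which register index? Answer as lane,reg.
r:15=>grp=7,rB=1  c:0=>cB=0,tig=0,lo=0
L=7*4+0=28  i=0*4+1*2+0=2

28,2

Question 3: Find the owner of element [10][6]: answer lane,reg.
r=10→G=2,rhi=1  c=6→chi=0,T=3,p=0
L=2*4+3=11  i=0*4+1*2+0=2

11,2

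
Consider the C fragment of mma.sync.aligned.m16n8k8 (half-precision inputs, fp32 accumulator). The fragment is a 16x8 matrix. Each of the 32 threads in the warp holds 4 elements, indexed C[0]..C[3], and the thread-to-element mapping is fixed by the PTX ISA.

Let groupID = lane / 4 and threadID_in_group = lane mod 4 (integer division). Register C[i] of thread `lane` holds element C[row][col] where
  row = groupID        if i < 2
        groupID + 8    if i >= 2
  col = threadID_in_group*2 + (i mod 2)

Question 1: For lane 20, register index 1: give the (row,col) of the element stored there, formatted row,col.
5,1

lane 20->20/4=5, 20 mod 4=0
i=1  r:5+0->5  c:2·0+1->1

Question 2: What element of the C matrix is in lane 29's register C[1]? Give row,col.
7,3

lane 29: grp=7 (29/4), tig=1 (29%4)
i=1: r=7+0=7, c=1*2+1=3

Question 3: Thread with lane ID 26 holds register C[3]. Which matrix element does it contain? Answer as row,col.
lane 26->26/4=6, 26 mod 4=2
i=3  r:6+8->14  c:2·2+1->5

14,5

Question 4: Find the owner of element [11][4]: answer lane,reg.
r: 11->gid=3,r8=1  c: 4->tid=2,i&1=0
L=3*4+2=14  i=1*2+0=2

14,2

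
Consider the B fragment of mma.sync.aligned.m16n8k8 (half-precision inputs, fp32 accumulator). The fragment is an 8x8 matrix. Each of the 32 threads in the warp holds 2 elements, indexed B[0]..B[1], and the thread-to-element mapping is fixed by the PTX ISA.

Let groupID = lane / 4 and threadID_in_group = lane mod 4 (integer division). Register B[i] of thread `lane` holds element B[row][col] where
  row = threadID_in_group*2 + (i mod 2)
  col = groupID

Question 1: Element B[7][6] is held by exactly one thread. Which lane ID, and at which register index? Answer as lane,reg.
c=6→G=6  r=7→T=3,p=1
L=6*4+3=27  i=1=1

27,1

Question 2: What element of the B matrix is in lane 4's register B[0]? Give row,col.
lane 4: gr=1 (4/4), th=0 (4%4)
i=0: r=0*2+0=0, c=gr=1

0,1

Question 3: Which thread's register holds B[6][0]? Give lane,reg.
3,0

c=0→G=0  r=6→T=3,p=0
L=0*4+3=3  i=0=0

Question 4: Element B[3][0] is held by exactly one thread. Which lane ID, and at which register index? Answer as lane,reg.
c=0->g=0  r=3->t=1,b0=1
L=0*4+1=1  i=1=1

1,1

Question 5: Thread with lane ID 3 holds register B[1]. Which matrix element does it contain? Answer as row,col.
3: gid=0,tid=3
[1] (3*2+1,0) = (7,0)

7,0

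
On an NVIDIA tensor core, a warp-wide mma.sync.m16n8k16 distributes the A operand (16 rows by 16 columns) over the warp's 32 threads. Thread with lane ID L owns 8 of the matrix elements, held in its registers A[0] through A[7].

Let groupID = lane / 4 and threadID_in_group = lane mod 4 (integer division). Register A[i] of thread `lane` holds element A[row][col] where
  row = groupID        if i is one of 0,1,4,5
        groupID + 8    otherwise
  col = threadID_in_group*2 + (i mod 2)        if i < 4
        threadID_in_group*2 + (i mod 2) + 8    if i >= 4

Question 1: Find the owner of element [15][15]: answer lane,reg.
31,7

r=15->g=7,rb=1  c=15->cb=1,t=3,b0=1
L=7*4+3=31  i=1*4+1*2+1=7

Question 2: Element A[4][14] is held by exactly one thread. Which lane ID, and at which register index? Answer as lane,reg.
19,4

r=4⇒gr=4,Rb=0  c=14⇒Cb=1,th=3,odd=0
L=4*4+3=19  i=1*4+0*2+0=4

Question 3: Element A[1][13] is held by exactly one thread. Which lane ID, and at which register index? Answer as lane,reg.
r=1⇒gr=1,Rb=0  c=13⇒Cb=1,th=2,odd=1
L=1*4+2=6  i=1*4+0*2+1=5

6,5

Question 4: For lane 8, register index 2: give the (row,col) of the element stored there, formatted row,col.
lane 8: gid=2 (8/4), tid=0 (8%4)
i=2: r=2+8=10, c=0*2+0+0=0

10,0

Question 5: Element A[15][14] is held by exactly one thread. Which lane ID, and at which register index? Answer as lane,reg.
r: 15->gid=7,r8=1  c: 14->c8=1,tid=3,i&1=0
L=7*4+3=31  i=1*4+1*2+0=6

31,6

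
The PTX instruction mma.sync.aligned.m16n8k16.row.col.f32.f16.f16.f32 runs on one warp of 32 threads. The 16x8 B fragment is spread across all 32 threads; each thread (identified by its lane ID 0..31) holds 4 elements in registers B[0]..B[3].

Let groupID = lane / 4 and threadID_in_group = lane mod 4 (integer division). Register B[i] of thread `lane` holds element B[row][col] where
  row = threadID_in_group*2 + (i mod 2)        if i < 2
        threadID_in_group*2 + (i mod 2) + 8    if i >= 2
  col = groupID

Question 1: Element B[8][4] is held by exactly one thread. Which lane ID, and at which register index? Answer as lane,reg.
c: 4->gid=4  r: 8->r8=1,tid=0,i&1=0
L=4*4+0=16  i=1*2+0=2

16,2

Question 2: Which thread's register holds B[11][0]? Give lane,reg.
1,3

c=0→G=0  r=11→rhi=1,T=1,p=1
L=0*4+1=1  i=1*2+1=3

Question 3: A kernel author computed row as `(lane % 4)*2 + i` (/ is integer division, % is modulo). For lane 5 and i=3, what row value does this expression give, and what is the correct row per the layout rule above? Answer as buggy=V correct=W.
`(lane % 4)*2 + i`[5,3]->5
lane 5: g=1 (5/4), t=1 (5%4)
i=3: r=1*2+1+8=11, c=g=1
row: 5 vs 11

buggy=5 correct=11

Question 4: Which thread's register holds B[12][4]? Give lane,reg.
c: 4->gid=4  r: 12->r8=1,tid=2,i&1=0
L=4*4+2=18  i=1*2+0=2

18,2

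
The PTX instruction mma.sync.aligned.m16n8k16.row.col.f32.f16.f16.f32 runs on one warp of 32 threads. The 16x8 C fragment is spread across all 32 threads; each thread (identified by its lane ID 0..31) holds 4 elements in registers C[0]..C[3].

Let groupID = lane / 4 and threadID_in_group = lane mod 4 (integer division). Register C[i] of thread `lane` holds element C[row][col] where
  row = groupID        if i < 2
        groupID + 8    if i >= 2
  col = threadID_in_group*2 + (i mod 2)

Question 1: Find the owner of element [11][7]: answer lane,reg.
15,3

r:11=>grp=3,rB=1  c:7=>tig=3,lo=1
L=3*4+3=15  i=1*2+1=3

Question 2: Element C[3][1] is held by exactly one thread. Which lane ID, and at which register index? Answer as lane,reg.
12,1

r=3⇒gr=3,Rb=0  c=1⇒th=0,odd=1
L=3*4+0=12  i=0*2+1=1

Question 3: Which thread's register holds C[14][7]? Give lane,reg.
r=14->g=6,rb=1  c=7->t=3,b0=1
L=6*4+3=27  i=1*2+1=3

27,3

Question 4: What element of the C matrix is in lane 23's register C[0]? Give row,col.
lane 23: grp=5 (23/4), tig=3 (23%4)
i=0: r=5+0=5, c=3*2+0=6

5,6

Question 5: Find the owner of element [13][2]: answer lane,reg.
r=13⇒gr=5,Rb=1  c=2⇒th=1,odd=0
L=5*4+1=21  i=1*2+0=2

21,2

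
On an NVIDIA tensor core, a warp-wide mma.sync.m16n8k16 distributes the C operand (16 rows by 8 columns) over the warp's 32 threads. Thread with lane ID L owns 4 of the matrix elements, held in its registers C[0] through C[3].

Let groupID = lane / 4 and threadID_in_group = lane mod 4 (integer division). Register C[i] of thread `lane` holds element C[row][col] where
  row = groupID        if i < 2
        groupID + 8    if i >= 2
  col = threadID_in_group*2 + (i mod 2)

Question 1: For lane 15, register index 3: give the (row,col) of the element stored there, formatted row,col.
15: gid=3,tid=3
[3] (3+8,3*2+1) = (11,7)

11,7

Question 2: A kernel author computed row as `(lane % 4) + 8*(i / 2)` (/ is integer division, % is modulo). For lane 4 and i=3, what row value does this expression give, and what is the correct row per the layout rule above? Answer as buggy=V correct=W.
`(lane % 4) + 8*(i / 2)`[4,3]⇒8
lane 4⇒4/4=1, 4 mod 4=0
i=3  r:1+8⇒9  c:2·0+1⇒1
row: 8 vs 9

buggy=8 correct=9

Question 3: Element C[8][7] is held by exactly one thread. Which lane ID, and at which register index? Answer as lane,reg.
r=8->g=0,rb=1  c=7->t=3,b0=1
L=0*4+3=3  i=1*2+1=3

3,3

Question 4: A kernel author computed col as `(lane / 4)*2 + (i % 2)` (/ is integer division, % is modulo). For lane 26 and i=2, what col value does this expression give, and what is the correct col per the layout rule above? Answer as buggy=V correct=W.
`(lane / 4)*2 + (i % 2)`[26,2]=>12
L=26=>grp=26>>2=6, tig=26&3=2
[2]=>row 6+8=14  col 2·2+0=4
col: 12 vs 4

buggy=12 correct=4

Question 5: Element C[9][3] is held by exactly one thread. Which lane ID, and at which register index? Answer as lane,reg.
r=9⇒gr=1,Rb=1  c=3⇒th=1,odd=1
L=1*4+1=5  i=1*2+1=3

5,3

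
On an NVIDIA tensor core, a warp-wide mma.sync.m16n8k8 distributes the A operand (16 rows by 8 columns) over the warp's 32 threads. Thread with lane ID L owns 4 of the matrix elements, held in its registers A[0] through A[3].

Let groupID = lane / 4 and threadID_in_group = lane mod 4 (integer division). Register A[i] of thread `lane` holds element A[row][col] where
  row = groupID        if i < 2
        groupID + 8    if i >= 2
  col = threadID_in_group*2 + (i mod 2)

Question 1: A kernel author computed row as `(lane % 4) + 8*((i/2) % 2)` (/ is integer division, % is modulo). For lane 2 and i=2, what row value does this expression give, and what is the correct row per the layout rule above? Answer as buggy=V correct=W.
buggy=10 correct=8

`(lane % 4) + 8*((i/2) % 2)`[2,2]⇒10
L=2⇒gr=2>>2=0, th=2&3=2
[2]⇒row 0+8=8  col 2·2+0=4
row: 10 vs 8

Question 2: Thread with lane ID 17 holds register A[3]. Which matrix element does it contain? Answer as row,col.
lane 17->17/4=4, 17 mod 4=1
i=3  r:4+8->12  c:2·1+1->3

12,3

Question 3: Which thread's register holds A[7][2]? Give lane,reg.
29,0

r:7=>grp=7,rB=0  c:2=>tig=1,lo=0
L=7*4+1=29  i=0*2+0=0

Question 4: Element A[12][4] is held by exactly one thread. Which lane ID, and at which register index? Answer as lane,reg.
18,2

r=12⇒gr=4,Rb=1  c=4⇒th=2,odd=0
L=4*4+2=18  i=1*2+0=2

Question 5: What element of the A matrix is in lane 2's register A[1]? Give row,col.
lane 2: gid=0 (2/4), tid=2 (2%4)
i=1: r=0+0=0, c=2*2+1=5

0,5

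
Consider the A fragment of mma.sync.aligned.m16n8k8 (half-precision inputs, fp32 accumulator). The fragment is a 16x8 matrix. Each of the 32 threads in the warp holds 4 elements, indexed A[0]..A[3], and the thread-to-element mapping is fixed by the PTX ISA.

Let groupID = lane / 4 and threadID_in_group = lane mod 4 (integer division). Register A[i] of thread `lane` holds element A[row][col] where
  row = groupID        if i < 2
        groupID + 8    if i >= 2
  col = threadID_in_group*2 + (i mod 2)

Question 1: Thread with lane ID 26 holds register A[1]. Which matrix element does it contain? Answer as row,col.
26: g=6,t=2
[1] (6+0,2*2+1) = (6,5)

6,5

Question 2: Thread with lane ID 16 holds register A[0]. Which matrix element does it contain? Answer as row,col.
4,0

16: grp=4,tig=0
[0] (4+0,0*2+0) = (4,0)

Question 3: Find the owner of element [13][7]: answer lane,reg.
23,3

r=13⇒gr=5,Rb=1  c=7⇒th=3,odd=1
L=5*4+3=23  i=1*2+1=3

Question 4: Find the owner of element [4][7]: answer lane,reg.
19,1

r=4→G=4,rhi=0  c=7→T=3,p=1
L=4*4+3=19  i=0*2+1=1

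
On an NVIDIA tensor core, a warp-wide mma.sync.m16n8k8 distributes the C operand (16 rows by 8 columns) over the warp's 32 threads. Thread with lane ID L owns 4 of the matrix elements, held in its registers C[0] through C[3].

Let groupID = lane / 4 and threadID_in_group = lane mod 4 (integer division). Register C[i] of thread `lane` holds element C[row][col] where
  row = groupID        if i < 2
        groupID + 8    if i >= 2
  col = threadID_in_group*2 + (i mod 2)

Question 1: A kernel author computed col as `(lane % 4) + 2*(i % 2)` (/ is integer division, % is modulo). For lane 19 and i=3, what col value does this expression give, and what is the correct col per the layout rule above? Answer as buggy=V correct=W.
buggy=5 correct=7

`(lane % 4) + 2*(i % 2)`[19,3]->5
lane 19: gid=4 (19/4), tid=3 (19%4)
i=3: r=4+8=12, c=3*2+1=7
col: 5 vs 7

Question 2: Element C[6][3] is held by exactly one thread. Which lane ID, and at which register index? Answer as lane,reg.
25,1

r=6->g=6,rb=0  c=3->t=1,b0=1
L=6*4+1=25  i=0*2+1=1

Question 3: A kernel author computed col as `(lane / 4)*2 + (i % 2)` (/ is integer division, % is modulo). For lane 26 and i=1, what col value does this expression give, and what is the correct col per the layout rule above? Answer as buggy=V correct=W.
buggy=13 correct=5

`(lane / 4)*2 + (i % 2)`[26,1]→13
L=26→G=26>>2=6, T=26&3=2
[1]→row 6+0=6  col 2·2+1=5
col: 13 vs 5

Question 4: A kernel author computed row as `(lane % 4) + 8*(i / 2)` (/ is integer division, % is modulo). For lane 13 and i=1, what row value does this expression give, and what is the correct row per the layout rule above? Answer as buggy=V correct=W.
`(lane % 4) + 8*(i / 2)`[13,1]->1
L=13->gid=13>>2=3, tid=13&3=1
[1]->row 3+0=3  col 1·2+1=3
row: 1 vs 3

buggy=1 correct=3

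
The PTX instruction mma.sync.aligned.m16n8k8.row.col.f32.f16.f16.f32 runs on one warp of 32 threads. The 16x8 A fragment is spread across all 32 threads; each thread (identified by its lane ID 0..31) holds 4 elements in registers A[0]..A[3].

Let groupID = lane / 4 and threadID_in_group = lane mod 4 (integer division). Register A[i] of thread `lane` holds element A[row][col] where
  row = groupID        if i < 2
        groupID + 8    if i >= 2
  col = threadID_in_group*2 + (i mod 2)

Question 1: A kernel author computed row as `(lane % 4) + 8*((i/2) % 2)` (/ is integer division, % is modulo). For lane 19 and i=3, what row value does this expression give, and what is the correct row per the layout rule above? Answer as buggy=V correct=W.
buggy=11 correct=12

`(lane % 4) + 8*((i/2) % 2)`[19,3]->11
19: gid=4,tid=3
[3] (4+8,3*2+1) = (12,7)
row: 11 vs 12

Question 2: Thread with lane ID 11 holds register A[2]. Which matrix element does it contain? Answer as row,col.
11: G=2,T=3
[2] (2+8,3*2+0) = (10,6)

10,6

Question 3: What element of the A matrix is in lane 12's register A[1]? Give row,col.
L=12⇒gr=12>>2=3, th=12&3=0
[1]⇒row 3+0=3  col 0·2+1=1

3,1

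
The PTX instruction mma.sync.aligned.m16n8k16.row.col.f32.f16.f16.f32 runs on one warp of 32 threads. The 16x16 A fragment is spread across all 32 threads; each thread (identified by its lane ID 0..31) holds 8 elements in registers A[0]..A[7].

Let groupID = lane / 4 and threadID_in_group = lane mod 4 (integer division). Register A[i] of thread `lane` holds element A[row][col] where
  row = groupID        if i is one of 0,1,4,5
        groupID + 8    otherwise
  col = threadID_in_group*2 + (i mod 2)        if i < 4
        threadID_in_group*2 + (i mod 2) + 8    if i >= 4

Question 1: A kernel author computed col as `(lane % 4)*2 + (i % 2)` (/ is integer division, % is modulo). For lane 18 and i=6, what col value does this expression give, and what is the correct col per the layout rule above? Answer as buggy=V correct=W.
buggy=4 correct=12

`(lane % 4)*2 + (i % 2)`[18,6]=>4
lane 18=>18/4=4, 18 mod 4=2
i=6  r:4+8=>12  c:2·2+0+8=>12
col: 4 vs 12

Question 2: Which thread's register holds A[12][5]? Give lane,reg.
18,3

r=12→G=4,rhi=1  c=5→chi=0,T=2,p=1
L=4*4+2=18  i=0*4+1*2+1=3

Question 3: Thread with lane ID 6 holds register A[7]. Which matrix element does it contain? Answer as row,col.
9,13

L=6=>grp=6>>2=1, tig=6&3=2
[7]=>row 1+8=9  col 2·2+1+8=13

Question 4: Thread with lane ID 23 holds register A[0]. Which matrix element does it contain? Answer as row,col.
5,6

lane 23: g=5 (23/4), t=3 (23%4)
i=0: r=5+0=5, c=3*2+0+0=6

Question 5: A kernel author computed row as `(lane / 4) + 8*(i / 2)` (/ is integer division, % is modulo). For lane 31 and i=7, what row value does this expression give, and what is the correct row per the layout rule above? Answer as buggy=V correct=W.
`(lane / 4) + 8*(i / 2)`[31,7]→31
lane 31→31/4=7, 31 mod 4=3
i=7  r:7+8→15  c:2·3+1+8→15
row: 31 vs 15

buggy=31 correct=15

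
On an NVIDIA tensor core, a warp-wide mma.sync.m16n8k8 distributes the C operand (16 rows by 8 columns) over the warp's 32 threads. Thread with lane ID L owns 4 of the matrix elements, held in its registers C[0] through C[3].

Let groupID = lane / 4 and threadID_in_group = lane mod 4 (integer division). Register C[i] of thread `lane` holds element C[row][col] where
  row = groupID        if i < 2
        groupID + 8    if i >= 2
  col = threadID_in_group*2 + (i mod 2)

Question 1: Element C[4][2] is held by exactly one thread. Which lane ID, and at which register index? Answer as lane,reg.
r:4=>grp=4,rB=0  c:2=>tig=1,lo=0
L=4*4+1=17  i=0*2+0=0

17,0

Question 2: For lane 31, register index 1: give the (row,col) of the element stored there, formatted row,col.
31: gr=7,th=3
[1] (7+0,3*2+1) = (7,7)

7,7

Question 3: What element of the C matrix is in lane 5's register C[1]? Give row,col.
L=5->gid=5>>2=1, tid=5&3=1
[1]->row 1+0=1  col 1·2+1=3

1,3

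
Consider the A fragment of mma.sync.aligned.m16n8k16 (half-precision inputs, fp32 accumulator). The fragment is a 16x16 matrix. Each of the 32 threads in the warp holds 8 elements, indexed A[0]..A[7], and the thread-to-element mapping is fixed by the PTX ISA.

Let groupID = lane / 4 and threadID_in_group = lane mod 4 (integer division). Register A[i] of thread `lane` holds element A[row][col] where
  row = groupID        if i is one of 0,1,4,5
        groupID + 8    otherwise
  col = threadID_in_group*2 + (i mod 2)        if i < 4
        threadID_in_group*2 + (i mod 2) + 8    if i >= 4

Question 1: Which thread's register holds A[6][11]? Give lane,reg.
25,5

r=6⇒gr=6,Rb=0  c=11⇒Cb=1,th=1,odd=1
L=6*4+1=25  i=1*4+0*2+1=5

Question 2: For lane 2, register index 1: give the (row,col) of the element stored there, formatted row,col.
lane 2: gid=0 (2/4), tid=2 (2%4)
i=1: r=0+0=0, c=2*2+1+0=5

0,5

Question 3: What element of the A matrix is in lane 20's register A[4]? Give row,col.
L=20->gid=20>>2=5, tid=20&3=0
[4]->row 5+0=5  col 0·2+0+8=8

5,8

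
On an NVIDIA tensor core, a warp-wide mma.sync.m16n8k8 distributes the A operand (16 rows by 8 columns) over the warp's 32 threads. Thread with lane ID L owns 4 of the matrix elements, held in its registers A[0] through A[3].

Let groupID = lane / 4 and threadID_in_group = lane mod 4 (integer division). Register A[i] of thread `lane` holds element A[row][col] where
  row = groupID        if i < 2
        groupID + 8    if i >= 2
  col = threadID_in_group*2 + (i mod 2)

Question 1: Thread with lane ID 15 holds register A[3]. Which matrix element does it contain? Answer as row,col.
11,7

lane 15=>15/4=3, 15 mod 4=3
i=3  r:3+8=>11  c:2·3+1=>7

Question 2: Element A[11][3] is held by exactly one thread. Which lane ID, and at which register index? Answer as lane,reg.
r=11⇒gr=3,Rb=1  c=3⇒th=1,odd=1
L=3*4+1=13  i=1*2+1=3

13,3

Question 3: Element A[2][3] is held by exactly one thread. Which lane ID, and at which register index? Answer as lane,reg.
9,1

r=2⇒gr=2,Rb=0  c=3⇒th=1,odd=1
L=2*4+1=9  i=0*2+1=1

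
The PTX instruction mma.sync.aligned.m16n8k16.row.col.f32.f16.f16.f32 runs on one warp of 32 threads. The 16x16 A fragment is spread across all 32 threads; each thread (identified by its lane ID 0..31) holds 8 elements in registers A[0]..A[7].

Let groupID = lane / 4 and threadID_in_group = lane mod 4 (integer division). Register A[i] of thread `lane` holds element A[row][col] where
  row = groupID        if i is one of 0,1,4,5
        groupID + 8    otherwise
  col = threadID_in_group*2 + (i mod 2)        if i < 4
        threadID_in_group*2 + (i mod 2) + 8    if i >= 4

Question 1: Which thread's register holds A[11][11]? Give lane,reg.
r=11→G=3,rhi=1  c=11→chi=1,T=1,p=1
L=3*4+1=13  i=1*4+1*2+1=7

13,7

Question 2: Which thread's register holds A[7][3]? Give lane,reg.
r=7→G=7,rhi=0  c=3→chi=0,T=1,p=1
L=7*4+1=29  i=0*4+0*2+1=1

29,1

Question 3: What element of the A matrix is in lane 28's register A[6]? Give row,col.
15,8

lane 28->28/4=7, 28 mod 4=0
i=6  r:7+8->15  c:2·0+0+8->8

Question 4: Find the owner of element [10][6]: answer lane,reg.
r:10=>grp=2,rB=1  c:6=>cB=0,tig=3,lo=0
L=2*4+3=11  i=0*4+1*2+0=2

11,2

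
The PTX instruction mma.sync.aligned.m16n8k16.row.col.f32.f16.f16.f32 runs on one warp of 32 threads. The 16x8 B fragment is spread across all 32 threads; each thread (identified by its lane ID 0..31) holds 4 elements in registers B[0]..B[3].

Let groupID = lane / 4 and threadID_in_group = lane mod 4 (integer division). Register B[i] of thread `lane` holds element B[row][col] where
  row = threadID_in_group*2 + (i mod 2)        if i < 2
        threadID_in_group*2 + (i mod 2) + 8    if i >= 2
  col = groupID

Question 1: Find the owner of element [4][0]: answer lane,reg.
c=0⇒gr=0  r=4⇒Rb=0,th=2,odd=0
L=0*4+2=2  i=0*2+0=0

2,0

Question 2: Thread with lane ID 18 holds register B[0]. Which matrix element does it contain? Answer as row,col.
4,4

lane 18: gid=4 (18/4), tid=2 (18%4)
i=0: r=2*2+0+0=4, c=gid=4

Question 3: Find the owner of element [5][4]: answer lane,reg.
18,1

c=4->g=4  r=5->rb=0,t=2,b0=1
L=4*4+2=18  i=0*2+1=1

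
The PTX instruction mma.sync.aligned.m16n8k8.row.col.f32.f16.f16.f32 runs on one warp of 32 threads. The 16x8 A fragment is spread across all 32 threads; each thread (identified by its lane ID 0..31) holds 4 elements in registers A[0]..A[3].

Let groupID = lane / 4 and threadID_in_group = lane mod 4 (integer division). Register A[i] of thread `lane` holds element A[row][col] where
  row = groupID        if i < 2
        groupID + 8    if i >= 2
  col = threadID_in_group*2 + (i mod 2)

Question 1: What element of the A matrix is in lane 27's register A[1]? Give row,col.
27: gid=6,tid=3
[1] (6+0,3*2+1) = (6,7)

6,7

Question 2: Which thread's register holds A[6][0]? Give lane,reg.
r=6→G=6,rhi=0  c=0→T=0,p=0
L=6*4+0=24  i=0*2+0=0

24,0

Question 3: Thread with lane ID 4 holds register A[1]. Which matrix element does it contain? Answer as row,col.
1,1

lane 4: gr=1 (4/4), th=0 (4%4)
i=1: r=1+0=1, c=0*2+1=1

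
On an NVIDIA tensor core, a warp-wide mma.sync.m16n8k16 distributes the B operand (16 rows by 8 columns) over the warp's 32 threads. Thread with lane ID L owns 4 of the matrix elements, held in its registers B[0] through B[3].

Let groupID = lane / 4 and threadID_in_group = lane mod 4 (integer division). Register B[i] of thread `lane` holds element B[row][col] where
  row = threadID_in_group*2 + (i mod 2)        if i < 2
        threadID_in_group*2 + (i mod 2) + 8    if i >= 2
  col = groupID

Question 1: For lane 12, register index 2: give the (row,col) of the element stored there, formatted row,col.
8,3

lane 12: g=3 (12/4), t=0 (12%4)
i=2: r=0*2+0+8=8, c=g=3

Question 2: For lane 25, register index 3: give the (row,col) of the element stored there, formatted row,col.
11,6

lane 25: gr=6 (25/4), th=1 (25%4)
i=3: r=1*2+1+8=11, c=gr=6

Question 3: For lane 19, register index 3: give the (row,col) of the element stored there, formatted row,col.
15,4

lane 19→19/4=4, 19 mod 4=3
i=3  r:2·3+1+8→15  c:4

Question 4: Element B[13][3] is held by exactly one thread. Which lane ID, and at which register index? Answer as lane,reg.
c=3⇒gr=3  r=13⇒Rb=1,th=2,odd=1
L=3*4+2=14  i=1*2+1=3

14,3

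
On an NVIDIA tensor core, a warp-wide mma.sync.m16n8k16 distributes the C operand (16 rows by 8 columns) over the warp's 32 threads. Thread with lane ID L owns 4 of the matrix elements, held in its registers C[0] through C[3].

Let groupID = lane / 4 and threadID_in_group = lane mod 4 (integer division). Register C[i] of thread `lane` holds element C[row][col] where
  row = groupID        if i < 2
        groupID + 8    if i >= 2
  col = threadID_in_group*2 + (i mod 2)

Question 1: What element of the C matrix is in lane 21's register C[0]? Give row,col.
5,2

L=21->gid=21>>2=5, tid=21&3=1
[0]->row 5+0=5  col 1·2+0=2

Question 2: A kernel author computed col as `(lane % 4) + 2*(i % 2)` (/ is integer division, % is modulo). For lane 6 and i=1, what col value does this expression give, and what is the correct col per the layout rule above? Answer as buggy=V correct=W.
`(lane % 4) + 2*(i % 2)`[6,1]⇒4
lane 6: gr=1 (6/4), th=2 (6%4)
i=1: r=1+0=1, c=2*2+1=5
col: 4 vs 5

buggy=4 correct=5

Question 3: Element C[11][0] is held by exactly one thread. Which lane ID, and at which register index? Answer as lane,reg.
r: 11->gid=3,r8=1  c: 0->tid=0,i&1=0
L=3*4+0=12  i=1*2+0=2

12,2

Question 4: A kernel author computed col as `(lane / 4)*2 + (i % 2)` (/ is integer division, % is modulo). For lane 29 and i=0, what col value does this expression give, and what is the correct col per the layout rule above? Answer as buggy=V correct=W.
buggy=14 correct=2

`(lane / 4)*2 + (i % 2)`[29,0]->14
lane 29: gid=7 (29/4), tid=1 (29%4)
i=0: r=7+0=7, c=1*2+0=2
col: 14 vs 2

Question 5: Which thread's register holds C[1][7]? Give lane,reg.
r=1⇒gr=1,Rb=0  c=7⇒th=3,odd=1
L=1*4+3=7  i=0*2+1=1

7,1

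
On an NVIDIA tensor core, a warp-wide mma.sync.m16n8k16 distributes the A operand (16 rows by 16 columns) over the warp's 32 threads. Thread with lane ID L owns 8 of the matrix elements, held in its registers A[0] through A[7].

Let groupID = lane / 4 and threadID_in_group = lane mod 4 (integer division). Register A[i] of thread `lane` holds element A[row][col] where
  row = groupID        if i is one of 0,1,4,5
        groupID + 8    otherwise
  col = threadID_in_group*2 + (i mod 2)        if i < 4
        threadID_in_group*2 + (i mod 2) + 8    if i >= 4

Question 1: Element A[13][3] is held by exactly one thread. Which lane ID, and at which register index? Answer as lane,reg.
r: 13->gid=5,r8=1  c: 3->c8=0,tid=1,i&1=1
L=5*4+1=21  i=0*4+1*2+1=3

21,3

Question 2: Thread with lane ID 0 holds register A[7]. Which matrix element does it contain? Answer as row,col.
L=0->g=0>>2=0, t=0&3=0
[7]->row 0+8=8  col 0·2+1+8=9

8,9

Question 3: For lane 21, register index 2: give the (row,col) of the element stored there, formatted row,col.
13,2

21: grp=5,tig=1
[2] (5+8,1*2+0+0) = (13,2)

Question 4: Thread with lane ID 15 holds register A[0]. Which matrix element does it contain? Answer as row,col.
lane 15→15/4=3, 15 mod 4=3
i=0  r:3+0→3  c:2·3+0+0→6

3,6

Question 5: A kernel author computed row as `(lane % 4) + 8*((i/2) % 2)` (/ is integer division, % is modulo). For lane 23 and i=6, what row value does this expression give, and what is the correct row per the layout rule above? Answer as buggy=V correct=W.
`(lane % 4) + 8*((i/2) % 2)`[23,6]->11
lane 23->23/4=5, 23 mod 4=3
i=6  r:5+8->13  c:2·3+0+8->14
row: 11 vs 13

buggy=11 correct=13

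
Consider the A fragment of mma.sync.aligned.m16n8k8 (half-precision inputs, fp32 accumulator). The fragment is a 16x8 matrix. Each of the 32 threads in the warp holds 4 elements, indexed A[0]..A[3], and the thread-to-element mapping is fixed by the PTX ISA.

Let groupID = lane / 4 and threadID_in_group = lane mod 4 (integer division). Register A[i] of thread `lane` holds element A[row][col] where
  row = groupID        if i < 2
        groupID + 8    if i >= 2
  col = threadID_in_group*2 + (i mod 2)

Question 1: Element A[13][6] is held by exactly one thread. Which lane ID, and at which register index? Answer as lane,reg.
23,2

r:13=>grp=5,rB=1  c:6=>tig=3,lo=0
L=5*4+3=23  i=1*2+0=2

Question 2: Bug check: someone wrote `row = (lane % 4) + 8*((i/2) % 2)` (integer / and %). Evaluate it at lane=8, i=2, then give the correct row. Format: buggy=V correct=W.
`(lane % 4) + 8*((i/2) % 2)`[8,2]=>8
8: grp=2,tig=0
[2] (2+8,0*2+0) = (10,0)
row: 8 vs 10

buggy=8 correct=10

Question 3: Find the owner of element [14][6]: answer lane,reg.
r: 14->gid=6,r8=1  c: 6->tid=3,i&1=0
L=6*4+3=27  i=1*2+0=2

27,2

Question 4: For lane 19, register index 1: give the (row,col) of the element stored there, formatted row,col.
L=19→G=19>>2=4, T=19&3=3
[1]→row 4+0=4  col 3·2+1=7

4,7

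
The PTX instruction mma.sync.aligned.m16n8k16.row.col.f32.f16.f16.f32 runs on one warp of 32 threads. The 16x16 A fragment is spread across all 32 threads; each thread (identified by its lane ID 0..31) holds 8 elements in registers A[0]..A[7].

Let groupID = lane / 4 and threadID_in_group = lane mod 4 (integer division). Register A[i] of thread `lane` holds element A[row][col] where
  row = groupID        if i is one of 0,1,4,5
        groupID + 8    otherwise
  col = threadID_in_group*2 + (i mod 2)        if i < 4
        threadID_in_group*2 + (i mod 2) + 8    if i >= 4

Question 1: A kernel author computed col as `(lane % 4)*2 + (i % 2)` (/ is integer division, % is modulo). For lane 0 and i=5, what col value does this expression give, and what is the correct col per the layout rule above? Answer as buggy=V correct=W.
buggy=1 correct=9

`(lane % 4)*2 + (i % 2)`[0,5]=>1
lane 0: grp=0 (0/4), tig=0 (0%4)
i=5: r=0+0=0, c=0*2+1+8=9
col: 1 vs 9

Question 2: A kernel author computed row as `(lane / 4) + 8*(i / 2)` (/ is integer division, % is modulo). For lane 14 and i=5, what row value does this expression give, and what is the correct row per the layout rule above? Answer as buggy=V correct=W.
`(lane / 4) + 8*(i / 2)`[14,5]→19
14: G=3,T=2
[5] (3+0,2*2+1+8) = (3,13)
row: 19 vs 3

buggy=19 correct=3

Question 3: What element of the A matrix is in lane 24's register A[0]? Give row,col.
24: grp=6,tig=0
[0] (6+0,0*2+0+0) = (6,0)

6,0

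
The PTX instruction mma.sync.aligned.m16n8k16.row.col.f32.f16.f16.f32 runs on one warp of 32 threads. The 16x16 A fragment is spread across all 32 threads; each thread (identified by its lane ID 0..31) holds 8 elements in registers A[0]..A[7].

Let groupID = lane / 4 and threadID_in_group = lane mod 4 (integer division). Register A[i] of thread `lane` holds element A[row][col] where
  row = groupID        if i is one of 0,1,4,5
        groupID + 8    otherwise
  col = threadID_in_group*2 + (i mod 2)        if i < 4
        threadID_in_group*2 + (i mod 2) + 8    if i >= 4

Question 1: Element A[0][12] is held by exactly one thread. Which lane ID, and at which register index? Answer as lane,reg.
r:0=>grp=0,rB=0  c:12=>cB=1,tig=2,lo=0
L=0*4+2=2  i=1*4+0*2+0=4

2,4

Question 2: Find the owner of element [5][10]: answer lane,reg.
21,4

r=5→G=5,rhi=0  c=10→chi=1,T=1,p=0
L=5*4+1=21  i=1*4+0*2+0=4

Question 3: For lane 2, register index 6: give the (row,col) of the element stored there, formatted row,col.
8,12

lane 2: grp=0 (2/4), tig=2 (2%4)
i=6: r=0+8=8, c=2*2+0+8=12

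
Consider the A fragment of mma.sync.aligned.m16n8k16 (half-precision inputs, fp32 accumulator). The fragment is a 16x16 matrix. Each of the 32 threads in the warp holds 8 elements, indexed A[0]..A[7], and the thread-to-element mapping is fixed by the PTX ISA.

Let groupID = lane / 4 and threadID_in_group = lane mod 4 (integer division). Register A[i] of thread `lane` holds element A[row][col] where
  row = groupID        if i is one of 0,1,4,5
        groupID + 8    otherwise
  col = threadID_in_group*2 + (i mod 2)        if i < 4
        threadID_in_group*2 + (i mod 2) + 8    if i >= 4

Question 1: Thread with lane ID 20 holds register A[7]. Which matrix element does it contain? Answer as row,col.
13,9

lane 20: G=5 (20/4), T=0 (20%4)
i=7: r=5+8=13, c=0*2+1+8=9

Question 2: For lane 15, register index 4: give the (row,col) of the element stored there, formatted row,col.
3,14

15: grp=3,tig=3
[4] (3+0,3*2+0+8) = (3,14)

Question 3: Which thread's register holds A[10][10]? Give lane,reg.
r=10->g=2,rb=1  c=10->cb=1,t=1,b0=0
L=2*4+1=9  i=1*4+1*2+0=6

9,6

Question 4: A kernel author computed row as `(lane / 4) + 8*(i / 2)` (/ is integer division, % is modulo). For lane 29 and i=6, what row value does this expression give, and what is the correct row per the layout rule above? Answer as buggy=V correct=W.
`(lane / 4) + 8*(i / 2)`[29,6]->31
lane 29->29/4=7, 29 mod 4=1
i=6  r:7+8->15  c:2·1+0+8->10
row: 31 vs 15

buggy=31 correct=15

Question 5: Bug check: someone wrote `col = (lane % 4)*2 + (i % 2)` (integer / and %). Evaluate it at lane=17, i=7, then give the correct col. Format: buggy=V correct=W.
buggy=3 correct=11

`(lane % 4)*2 + (i % 2)`[17,7]→3
lane 17: G=4 (17/4), T=1 (17%4)
i=7: r=4+8=12, c=1*2+1+8=11
col: 3 vs 11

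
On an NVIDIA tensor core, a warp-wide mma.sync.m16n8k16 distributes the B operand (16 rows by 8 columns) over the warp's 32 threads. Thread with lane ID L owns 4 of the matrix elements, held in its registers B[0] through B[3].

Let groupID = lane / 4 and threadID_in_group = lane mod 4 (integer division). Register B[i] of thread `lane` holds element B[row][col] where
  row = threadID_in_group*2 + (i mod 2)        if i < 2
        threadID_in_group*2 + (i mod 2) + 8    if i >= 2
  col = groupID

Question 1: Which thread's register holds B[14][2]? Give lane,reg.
11,2

c:2=>grp=2  r:14=>rB=1,tig=3,lo=0
L=2*4+3=11  i=1*2+0=2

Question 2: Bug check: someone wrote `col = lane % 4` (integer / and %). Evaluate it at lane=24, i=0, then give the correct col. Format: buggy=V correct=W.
`lane % 4`[24,0]→0
24: G=6,T=0
[0] (0*2+0+0,6) = (0,6)
col: 0 vs 6

buggy=0 correct=6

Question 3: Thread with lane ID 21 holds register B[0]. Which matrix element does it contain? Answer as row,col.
21: g=5,t=1
[0] (1*2+0+0,5) = (2,5)

2,5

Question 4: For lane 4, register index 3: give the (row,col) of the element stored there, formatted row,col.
lane 4: g=1 (4/4), t=0 (4%4)
i=3: r=0*2+1+8=9, c=g=1

9,1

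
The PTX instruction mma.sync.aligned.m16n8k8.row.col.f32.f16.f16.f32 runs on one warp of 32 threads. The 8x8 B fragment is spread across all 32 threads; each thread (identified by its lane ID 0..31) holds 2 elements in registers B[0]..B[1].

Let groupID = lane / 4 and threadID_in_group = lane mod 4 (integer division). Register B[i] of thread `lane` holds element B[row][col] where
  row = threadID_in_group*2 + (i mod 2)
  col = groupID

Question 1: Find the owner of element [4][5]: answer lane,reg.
c:5=>grp=5  r:4=>tig=2,lo=0
L=5*4+2=22  i=0=0

22,0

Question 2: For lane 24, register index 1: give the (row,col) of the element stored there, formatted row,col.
1,6

L=24->gid=24>>2=6, tid=24&3=0
[1]->row 0·2+1=1  col gid=6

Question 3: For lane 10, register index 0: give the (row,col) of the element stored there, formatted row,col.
4,2

lane 10->10/4=2, 10 mod 4=2
i=0  r:2·2+0->4  c:2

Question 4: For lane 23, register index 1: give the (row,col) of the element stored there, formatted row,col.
lane 23=>23/4=5, 23 mod 4=3
i=1  r:2·3+1=>7  c:5

7,5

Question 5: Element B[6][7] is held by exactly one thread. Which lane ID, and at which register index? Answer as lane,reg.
c: 7->gid=7  r: 6->tid=3,i&1=0
L=7*4+3=31  i=0=0

31,0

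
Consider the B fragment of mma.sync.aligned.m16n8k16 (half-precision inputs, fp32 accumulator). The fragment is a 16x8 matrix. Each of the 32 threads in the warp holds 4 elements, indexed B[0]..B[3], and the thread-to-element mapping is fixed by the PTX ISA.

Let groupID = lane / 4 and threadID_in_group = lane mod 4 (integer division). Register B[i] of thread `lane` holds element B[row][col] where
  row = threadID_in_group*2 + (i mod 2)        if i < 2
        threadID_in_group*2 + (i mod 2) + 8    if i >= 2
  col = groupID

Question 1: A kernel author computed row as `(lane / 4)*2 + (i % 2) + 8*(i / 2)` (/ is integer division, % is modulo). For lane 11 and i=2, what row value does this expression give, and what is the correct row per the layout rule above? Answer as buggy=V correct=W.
`(lane / 4)*2 + (i % 2) + 8*(i / 2)`[11,2]->12
lane 11: g=2 (11/4), t=3 (11%4)
i=2: r=3*2+0+8=14, c=g=2
row: 12 vs 14

buggy=12 correct=14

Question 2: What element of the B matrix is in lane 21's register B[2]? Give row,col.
10,5

lane 21->21/4=5, 21 mod 4=1
i=2  r:2·1+0+8->10  c:5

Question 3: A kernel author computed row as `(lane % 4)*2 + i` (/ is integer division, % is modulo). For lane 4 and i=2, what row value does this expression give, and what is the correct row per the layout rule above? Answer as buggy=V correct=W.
`(lane % 4)*2 + i`[4,2]->2
lane 4: gid=1 (4/4), tid=0 (4%4)
i=2: r=0*2+0+8=8, c=gid=1
row: 2 vs 8

buggy=2 correct=8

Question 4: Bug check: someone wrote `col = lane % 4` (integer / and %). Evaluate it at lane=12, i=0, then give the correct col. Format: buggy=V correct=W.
`lane % 4`[12,0]⇒0
12: gr=3,th=0
[0] (0*2+0+0,3) = (0,3)
col: 0 vs 3

buggy=0 correct=3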